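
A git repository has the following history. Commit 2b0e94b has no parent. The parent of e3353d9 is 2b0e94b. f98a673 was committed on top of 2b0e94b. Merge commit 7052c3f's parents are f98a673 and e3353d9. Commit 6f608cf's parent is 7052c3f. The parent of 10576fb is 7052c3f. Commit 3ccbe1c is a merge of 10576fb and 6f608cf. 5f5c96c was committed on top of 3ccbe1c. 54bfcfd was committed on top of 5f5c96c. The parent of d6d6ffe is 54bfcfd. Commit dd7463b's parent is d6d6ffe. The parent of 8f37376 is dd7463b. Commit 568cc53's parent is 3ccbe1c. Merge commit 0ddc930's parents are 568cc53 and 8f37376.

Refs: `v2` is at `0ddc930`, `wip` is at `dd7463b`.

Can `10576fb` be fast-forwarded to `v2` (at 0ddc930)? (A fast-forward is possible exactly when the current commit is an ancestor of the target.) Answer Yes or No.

A fast-forward from 10576fb to 0ddc930 is possible iff 10576fb is an ancestor of 0ddc930.
Ancestors of 0ddc930: {0ddc930, 10576fb, 2b0e94b, 3ccbe1c, 54bfcfd, 568cc53, 5f5c96c, 6f608cf, 7052c3f, 8f37376, d6d6ffe, dd7463b, e3353d9, f98a673}.
10576fb is among them, so fast-forward is possible.

Yes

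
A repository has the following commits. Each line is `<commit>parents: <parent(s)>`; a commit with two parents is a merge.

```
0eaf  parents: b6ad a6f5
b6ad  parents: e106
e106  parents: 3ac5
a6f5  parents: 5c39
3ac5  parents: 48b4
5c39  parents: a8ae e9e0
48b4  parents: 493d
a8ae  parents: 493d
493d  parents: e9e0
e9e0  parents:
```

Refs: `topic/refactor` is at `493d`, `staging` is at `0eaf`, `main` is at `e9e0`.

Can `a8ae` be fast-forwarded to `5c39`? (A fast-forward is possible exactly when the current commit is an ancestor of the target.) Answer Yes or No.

Yes

A fast-forward from a8ae to 5c39 is possible iff a8ae is an ancestor of 5c39.
Ancestors of 5c39: {493d, 5c39, a8ae, e9e0}.
a8ae is among them, so fast-forward is possible.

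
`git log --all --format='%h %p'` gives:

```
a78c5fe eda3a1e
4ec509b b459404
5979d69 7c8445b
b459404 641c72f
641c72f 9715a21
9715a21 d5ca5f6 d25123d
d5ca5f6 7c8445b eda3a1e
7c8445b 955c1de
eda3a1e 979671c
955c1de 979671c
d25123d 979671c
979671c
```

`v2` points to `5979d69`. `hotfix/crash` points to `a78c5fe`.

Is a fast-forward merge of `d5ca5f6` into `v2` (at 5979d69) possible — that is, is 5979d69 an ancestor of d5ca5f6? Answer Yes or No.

A fast-forward from 5979d69 to d5ca5f6 is possible iff 5979d69 is an ancestor of d5ca5f6.
Ancestors of d5ca5f6: {7c8445b, 955c1de, 979671c, d5ca5f6, eda3a1e}.
5979d69 is not among them, so fast-forward is not possible.

No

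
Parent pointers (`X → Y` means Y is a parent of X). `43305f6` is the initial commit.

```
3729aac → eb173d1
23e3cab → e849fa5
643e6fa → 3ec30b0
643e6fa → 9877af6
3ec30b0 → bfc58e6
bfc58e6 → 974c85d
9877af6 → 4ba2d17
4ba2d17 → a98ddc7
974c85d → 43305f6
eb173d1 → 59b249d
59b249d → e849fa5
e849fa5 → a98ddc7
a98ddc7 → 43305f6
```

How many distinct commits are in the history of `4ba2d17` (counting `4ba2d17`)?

Walking parent pointers from 4ba2d17: reachable set = {43305f6, 4ba2d17, a98ddc7}.
That is 3 commits.

3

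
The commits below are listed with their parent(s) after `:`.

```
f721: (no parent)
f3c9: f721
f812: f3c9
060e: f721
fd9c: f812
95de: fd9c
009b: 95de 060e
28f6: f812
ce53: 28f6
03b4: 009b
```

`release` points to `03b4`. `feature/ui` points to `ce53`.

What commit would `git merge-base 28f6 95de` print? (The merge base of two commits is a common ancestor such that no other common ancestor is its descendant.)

f812

Ancestors of 28f6: {28f6, f3c9, f721, f812}.
Ancestors of 95de: {95de, f3c9, f721, f812, fd9c}.
Common ancestors: {f3c9, f721, f812}.
Among these, f812 is not an ancestor of any other common ancestor — it is the merge base.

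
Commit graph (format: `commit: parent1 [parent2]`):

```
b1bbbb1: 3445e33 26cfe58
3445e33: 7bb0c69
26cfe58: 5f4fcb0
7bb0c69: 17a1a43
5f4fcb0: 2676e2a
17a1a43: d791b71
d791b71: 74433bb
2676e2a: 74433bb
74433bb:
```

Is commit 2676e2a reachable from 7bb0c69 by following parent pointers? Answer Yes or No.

No

Ancestors of 7bb0c69: {17a1a43, 74433bb, 7bb0c69, d791b71}.
2676e2a is not in that set, so it is not an ancestor of 7bb0c69.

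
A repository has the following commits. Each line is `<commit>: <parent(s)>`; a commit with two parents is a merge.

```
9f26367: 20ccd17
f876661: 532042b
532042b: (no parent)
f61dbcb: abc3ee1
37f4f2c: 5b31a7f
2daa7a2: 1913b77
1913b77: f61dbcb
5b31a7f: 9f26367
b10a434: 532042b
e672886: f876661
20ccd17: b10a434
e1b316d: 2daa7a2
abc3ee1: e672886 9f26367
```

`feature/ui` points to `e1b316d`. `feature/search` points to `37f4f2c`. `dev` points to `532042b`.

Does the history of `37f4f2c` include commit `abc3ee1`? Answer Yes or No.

No

Ancestors of 37f4f2c: {20ccd17, 37f4f2c, 532042b, 5b31a7f, 9f26367, b10a434}.
abc3ee1 is not in that set, so it is not an ancestor of 37f4f2c.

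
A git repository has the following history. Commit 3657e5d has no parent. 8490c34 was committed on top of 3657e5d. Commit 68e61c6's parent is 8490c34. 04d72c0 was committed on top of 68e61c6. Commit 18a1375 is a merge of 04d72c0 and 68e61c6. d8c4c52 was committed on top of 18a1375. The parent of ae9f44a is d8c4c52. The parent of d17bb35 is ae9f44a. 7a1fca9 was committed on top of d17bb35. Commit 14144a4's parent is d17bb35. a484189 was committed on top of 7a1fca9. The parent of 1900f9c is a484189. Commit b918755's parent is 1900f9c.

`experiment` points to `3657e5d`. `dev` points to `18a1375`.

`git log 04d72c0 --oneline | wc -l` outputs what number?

Walking parent pointers from 04d72c0: reachable set = {04d72c0, 3657e5d, 68e61c6, 8490c34}.
That is 4 commits.

4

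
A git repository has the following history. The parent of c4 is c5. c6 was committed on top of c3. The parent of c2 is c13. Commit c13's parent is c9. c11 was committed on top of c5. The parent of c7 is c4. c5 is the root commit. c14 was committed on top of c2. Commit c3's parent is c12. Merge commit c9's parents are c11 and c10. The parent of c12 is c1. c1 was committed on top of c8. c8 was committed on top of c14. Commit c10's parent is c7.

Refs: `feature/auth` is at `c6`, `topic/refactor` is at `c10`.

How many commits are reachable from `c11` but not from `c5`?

Reachable from c11: {c11, c5}.
Reachable from c5: {c5}.
In c11's history but not c5's: {c11} — 1 commit.

1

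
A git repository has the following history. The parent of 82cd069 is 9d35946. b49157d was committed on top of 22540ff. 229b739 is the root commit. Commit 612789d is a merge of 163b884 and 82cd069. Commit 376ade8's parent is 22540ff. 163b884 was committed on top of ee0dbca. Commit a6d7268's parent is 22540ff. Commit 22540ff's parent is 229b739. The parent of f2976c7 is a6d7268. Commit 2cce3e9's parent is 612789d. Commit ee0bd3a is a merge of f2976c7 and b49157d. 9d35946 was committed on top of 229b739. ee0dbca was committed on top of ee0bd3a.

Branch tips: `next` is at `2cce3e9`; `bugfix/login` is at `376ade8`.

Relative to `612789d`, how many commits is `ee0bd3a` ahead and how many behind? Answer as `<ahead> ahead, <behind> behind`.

Reachable from ee0bd3a: {22540ff, 229b739, a6d7268, b49157d, ee0bd3a, f2976c7}.
Reachable from 612789d: {163b884, 22540ff, 229b739, 612789d, 82cd069, 9d35946, a6d7268, b49157d, ee0bd3a, ee0dbca, f2976c7}.
Only in ee0bd3a's history (ahead): {} — 0.
Only in 612789d's history (behind): {163b884, 612789d, 82cd069, 9d35946, ee0dbca} — 5.

0 ahead, 5 behind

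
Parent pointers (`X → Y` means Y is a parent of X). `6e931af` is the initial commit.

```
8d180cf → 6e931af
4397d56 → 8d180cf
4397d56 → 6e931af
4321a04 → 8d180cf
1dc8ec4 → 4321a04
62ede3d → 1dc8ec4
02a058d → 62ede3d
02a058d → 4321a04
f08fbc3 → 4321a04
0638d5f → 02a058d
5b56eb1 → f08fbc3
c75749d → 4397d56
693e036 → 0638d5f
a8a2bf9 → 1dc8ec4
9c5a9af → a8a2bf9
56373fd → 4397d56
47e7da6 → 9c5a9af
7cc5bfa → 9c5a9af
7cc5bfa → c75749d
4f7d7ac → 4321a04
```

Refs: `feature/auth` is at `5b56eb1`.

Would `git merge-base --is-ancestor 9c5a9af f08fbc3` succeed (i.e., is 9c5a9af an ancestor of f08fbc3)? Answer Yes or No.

No

Ancestors of f08fbc3: {4321a04, 6e931af, 8d180cf, f08fbc3}.
9c5a9af is not in that set, so it is not an ancestor of f08fbc3.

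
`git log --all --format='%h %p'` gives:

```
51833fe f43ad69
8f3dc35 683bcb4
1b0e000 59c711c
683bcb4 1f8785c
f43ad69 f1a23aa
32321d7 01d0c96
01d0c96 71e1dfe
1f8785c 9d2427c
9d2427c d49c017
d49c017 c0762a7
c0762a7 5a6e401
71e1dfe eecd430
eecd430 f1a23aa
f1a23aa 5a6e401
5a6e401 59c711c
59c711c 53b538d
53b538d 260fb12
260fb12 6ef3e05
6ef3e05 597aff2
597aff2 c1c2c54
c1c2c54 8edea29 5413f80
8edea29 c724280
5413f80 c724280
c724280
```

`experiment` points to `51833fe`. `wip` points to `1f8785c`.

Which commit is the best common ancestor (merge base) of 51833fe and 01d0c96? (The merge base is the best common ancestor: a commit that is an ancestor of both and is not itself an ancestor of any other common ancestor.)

f1a23aa

Ancestors of 51833fe: {260fb12, 51833fe, 53b538d, 5413f80, 597aff2, 59c711c, 5a6e401, 6ef3e05, 8edea29, c1c2c54, c724280, f1a23aa, f43ad69}.
Ancestors of 01d0c96: {01d0c96, 260fb12, 53b538d, 5413f80, 597aff2, 59c711c, 5a6e401, 6ef3e05, 71e1dfe, 8edea29, c1c2c54, c724280, eecd430, f1a23aa}.
Common ancestors: {260fb12, 53b538d, 5413f80, 597aff2, 59c711c, 5a6e401, 6ef3e05, 8edea29, c1c2c54, c724280, f1a23aa}.
Among these, f1a23aa is not an ancestor of any other common ancestor — it is the merge base.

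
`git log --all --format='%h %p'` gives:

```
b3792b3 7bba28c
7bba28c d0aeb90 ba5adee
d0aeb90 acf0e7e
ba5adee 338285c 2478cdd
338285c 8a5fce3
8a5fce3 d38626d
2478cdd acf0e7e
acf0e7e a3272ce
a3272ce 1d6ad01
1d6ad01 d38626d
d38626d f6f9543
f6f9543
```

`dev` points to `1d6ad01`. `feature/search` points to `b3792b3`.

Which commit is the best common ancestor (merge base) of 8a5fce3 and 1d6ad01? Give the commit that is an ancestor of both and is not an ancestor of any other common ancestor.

Ancestors of 8a5fce3: {8a5fce3, d38626d, f6f9543}.
Ancestors of 1d6ad01: {1d6ad01, d38626d, f6f9543}.
Common ancestors: {d38626d, f6f9543}.
Among these, d38626d is not an ancestor of any other common ancestor — it is the merge base.

d38626d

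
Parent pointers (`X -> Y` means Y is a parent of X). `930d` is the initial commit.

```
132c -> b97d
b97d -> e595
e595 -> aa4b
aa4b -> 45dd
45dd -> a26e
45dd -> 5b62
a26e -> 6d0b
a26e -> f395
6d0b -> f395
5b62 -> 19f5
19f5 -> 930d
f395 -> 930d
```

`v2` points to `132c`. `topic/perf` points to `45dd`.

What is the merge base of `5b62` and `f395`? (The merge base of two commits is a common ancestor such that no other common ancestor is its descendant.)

930d

Ancestors of 5b62: {19f5, 5b62, 930d}.
Ancestors of f395: {930d, f395}.
Common ancestors: {930d}.
The only common ancestor is 930d, so it is the merge base.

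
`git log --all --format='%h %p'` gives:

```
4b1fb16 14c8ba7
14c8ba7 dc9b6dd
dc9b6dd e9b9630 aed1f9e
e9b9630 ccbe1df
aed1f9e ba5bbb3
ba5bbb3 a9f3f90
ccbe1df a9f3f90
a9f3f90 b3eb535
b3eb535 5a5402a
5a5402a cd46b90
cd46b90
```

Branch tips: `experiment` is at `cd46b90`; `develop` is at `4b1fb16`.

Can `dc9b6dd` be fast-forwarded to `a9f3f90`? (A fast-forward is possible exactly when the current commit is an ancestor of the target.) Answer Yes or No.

A fast-forward from dc9b6dd to a9f3f90 is possible iff dc9b6dd is an ancestor of a9f3f90.
Ancestors of a9f3f90: {5a5402a, a9f3f90, b3eb535, cd46b90}.
dc9b6dd is not among them, so fast-forward is not possible.

No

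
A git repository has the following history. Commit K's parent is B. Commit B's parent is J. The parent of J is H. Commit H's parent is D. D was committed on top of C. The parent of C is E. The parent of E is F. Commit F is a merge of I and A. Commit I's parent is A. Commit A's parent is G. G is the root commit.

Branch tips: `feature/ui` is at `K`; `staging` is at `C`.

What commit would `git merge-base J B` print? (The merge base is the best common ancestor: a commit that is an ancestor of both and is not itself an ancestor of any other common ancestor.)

J

Ancestors of J: {A, C, D, E, F, G, H, I, J}.
Ancestors of B: {A, B, C, D, E, F, G, H, I, J}.
Common ancestors: {A, C, D, E, F, G, H, I, J}.
Among these, J is not an ancestor of any other common ancestor — it is the merge base.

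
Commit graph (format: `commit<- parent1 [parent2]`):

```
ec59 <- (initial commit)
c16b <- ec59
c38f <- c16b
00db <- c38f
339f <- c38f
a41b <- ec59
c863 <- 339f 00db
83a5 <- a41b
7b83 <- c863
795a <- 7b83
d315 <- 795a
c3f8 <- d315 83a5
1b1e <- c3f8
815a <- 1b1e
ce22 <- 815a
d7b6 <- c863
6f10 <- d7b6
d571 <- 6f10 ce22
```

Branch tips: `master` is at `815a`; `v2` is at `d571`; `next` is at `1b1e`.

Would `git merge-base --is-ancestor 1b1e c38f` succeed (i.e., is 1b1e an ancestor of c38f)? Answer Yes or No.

Ancestors of c38f: {c16b, c38f, ec59}.
1b1e is not in that set, so it is not an ancestor of c38f.

No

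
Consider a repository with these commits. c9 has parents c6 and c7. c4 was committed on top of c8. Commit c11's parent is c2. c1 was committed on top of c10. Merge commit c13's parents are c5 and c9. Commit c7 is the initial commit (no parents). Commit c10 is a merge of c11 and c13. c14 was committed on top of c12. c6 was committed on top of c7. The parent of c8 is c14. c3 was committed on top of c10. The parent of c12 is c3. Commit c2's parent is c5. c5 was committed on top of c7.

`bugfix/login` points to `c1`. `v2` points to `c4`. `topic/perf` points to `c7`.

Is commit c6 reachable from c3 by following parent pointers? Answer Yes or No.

Ancestors of c3 (commits reachable by following parents): {c10, c11, c13, c2, c3, c5, c6, c7, c9}.
c6 is in that set, so it is an ancestor of c3.

Yes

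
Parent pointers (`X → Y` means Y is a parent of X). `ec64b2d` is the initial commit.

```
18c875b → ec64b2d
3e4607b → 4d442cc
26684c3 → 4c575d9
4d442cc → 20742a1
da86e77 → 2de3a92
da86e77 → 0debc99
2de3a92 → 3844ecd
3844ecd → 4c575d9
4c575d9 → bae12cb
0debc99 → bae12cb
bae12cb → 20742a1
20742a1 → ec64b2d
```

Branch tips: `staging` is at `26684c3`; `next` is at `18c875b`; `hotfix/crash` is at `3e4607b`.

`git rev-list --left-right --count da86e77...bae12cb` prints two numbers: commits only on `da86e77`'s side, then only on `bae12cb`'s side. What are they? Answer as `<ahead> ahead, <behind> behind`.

5 ahead, 0 behind

Reachable from da86e77: {0debc99, 20742a1, 2de3a92, 3844ecd, 4c575d9, bae12cb, da86e77, ec64b2d}.
Reachable from bae12cb: {20742a1, bae12cb, ec64b2d}.
Only in da86e77's history (ahead): {0debc99, 2de3a92, 3844ecd, 4c575d9, da86e77} — 5.
Only in bae12cb's history (behind): {} — 0.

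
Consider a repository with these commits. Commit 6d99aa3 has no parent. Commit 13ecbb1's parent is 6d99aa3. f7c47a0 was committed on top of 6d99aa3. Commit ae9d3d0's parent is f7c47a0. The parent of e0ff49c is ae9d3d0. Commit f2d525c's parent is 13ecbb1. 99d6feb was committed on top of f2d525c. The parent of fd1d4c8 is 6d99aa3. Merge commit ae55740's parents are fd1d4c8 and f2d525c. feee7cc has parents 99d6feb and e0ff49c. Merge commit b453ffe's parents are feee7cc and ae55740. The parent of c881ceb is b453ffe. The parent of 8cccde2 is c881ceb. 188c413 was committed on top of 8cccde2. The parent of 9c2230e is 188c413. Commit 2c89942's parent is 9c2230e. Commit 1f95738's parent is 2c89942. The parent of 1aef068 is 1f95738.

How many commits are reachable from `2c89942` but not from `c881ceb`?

Reachable from 2c89942: {13ecbb1, 188c413, 2c89942, 6d99aa3, 8cccde2, 99d6feb, 9c2230e, ae55740, ae9d3d0, b453ffe, c881ceb, e0ff49c, f2d525c, f7c47a0, fd1d4c8, feee7cc}.
Reachable from c881ceb: {13ecbb1, 6d99aa3, 99d6feb, ae55740, ae9d3d0, b453ffe, c881ceb, e0ff49c, f2d525c, f7c47a0, fd1d4c8, feee7cc}.
In 2c89942's history but not c881ceb's: {188c413, 2c89942, 8cccde2, 9c2230e} — 4 commits.

4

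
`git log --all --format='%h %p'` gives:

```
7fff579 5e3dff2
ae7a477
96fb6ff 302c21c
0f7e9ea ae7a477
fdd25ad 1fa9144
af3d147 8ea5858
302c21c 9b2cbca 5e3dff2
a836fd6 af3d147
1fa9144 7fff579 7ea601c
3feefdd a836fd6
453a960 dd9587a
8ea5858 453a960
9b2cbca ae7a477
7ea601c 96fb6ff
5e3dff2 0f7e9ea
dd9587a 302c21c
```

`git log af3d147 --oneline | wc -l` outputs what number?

9

Walking parent pointers from af3d147: reachable set = {0f7e9ea, 302c21c, 453a960, 5e3dff2, 8ea5858, 9b2cbca, ae7a477, af3d147, dd9587a}.
That is 9 commits.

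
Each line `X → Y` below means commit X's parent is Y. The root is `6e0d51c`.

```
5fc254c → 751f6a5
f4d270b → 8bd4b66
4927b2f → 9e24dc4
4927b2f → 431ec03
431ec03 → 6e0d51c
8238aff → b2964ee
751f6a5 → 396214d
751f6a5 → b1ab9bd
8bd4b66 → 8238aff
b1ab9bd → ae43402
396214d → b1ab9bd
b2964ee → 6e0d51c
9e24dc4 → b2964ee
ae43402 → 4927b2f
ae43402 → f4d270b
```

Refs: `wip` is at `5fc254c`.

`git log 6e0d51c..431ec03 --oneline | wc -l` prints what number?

Reachable from 431ec03: {431ec03, 6e0d51c}.
Reachable from 6e0d51c: {6e0d51c}.
In 431ec03's history but not 6e0d51c's: {431ec03} — 1 commit.

1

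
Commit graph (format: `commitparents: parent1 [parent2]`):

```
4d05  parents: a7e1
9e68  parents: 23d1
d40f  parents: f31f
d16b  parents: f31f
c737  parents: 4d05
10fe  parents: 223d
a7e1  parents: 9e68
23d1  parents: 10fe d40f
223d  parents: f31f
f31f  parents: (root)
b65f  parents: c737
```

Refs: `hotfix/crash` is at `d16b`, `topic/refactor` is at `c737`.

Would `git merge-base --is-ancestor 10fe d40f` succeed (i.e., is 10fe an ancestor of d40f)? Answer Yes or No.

Ancestors of d40f: {d40f, f31f}.
10fe is not in that set, so it is not an ancestor of d40f.

No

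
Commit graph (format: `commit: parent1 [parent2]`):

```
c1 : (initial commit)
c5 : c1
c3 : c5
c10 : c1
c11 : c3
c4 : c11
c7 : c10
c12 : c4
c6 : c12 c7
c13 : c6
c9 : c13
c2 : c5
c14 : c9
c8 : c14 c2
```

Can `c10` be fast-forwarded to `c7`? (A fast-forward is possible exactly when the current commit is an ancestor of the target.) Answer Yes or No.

Yes

A fast-forward from c10 to c7 is possible iff c10 is an ancestor of c7.
Ancestors of c7: {c1, c10, c7}.
c10 is among them, so fast-forward is possible.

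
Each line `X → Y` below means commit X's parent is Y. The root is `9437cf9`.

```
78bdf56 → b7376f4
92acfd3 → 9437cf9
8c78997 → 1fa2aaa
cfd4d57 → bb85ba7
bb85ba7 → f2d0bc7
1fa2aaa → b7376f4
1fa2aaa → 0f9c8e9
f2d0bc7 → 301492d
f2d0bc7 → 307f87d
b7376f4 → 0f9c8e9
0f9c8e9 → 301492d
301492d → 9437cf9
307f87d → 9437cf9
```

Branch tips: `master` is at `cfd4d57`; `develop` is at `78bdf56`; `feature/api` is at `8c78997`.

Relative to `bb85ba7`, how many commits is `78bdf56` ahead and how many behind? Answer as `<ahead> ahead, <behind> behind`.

3 ahead, 3 behind

Reachable from 78bdf56: {0f9c8e9, 301492d, 78bdf56, 9437cf9, b7376f4}.
Reachable from bb85ba7: {301492d, 307f87d, 9437cf9, bb85ba7, f2d0bc7}.
Only in 78bdf56's history (ahead): {0f9c8e9, 78bdf56, b7376f4} — 3.
Only in bb85ba7's history (behind): {307f87d, bb85ba7, f2d0bc7} — 3.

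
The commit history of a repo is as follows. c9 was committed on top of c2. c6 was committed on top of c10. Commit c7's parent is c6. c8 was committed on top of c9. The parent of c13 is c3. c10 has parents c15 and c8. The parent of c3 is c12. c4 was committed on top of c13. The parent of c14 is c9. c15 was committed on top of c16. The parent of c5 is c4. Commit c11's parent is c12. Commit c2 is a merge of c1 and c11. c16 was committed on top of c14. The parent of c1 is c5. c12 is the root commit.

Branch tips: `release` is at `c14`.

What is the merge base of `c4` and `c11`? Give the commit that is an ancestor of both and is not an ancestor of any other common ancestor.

c12

Ancestors of c4: {c12, c13, c3, c4}.
Ancestors of c11: {c11, c12}.
Common ancestors: {c12}.
The only common ancestor is c12, so it is the merge base.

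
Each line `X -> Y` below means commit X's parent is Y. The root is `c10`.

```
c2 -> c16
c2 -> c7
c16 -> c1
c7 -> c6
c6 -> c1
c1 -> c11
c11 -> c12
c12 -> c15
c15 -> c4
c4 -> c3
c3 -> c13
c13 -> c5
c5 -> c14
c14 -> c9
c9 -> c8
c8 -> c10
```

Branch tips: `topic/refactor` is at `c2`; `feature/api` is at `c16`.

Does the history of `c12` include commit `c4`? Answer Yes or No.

Yes

Ancestors of c12 (commits reachable by following parents): {c10, c12, c13, c14, c15, c3, c4, c5, c8, c9}.
c4 is in that set, so it is an ancestor of c12.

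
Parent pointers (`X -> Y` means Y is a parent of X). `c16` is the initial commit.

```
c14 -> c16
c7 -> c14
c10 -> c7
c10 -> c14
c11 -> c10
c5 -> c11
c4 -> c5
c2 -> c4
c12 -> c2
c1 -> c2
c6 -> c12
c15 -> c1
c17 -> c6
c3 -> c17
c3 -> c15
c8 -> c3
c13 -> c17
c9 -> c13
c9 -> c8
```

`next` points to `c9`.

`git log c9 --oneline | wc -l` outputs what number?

17

Walking parent pointers from c9: reachable set = {c1, c10, c11, c12, c13, c14, c15, c16, c17, c2, c3, c4, c5, c6, c7, c8, c9}.
That is 17 commits.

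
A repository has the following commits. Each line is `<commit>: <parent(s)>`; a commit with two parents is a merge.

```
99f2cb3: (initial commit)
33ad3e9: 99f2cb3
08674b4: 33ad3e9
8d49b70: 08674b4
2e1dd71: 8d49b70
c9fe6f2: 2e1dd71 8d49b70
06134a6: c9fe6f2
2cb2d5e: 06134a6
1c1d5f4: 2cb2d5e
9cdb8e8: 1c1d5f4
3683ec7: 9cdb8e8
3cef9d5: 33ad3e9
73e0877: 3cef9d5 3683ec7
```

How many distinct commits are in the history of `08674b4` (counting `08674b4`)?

3

Walking parent pointers from 08674b4: reachable set = {08674b4, 33ad3e9, 99f2cb3}.
That is 3 commits.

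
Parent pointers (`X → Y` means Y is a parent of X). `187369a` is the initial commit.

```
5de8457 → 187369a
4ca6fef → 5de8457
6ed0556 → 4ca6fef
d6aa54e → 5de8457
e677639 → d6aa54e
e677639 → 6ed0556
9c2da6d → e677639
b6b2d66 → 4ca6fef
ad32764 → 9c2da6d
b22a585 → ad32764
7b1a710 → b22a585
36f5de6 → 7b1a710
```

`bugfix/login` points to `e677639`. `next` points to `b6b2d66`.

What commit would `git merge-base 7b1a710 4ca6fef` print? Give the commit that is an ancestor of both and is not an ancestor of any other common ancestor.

Ancestors of 7b1a710: {187369a, 4ca6fef, 5de8457, 6ed0556, 7b1a710, 9c2da6d, ad32764, b22a585, d6aa54e, e677639}.
Ancestors of 4ca6fef: {187369a, 4ca6fef, 5de8457}.
Common ancestors: {187369a, 4ca6fef, 5de8457}.
Among these, 4ca6fef is not an ancestor of any other common ancestor — it is the merge base.

4ca6fef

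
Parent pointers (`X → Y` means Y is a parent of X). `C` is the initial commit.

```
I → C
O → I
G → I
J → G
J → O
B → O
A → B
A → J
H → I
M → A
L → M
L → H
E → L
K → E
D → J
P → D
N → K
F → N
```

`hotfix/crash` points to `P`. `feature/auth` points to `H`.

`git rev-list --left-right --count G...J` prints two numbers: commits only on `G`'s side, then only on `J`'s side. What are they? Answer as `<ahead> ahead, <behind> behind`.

Reachable from G: {C, G, I}.
Reachable from J: {C, G, I, J, O}.
Only in G's history (ahead): {} — 0.
Only in J's history (behind): {J, O} — 2.

0 ahead, 2 behind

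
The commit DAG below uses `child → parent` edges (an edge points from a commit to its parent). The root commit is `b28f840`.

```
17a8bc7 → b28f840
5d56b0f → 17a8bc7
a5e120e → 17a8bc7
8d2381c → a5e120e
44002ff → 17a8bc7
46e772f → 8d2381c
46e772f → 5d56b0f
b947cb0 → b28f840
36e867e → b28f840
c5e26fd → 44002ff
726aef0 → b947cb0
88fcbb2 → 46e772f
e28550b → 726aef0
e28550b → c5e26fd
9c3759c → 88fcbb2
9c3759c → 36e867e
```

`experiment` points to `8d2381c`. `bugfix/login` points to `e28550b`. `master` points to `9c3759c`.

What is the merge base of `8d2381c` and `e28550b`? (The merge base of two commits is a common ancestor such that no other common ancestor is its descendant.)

Ancestors of 8d2381c: {17a8bc7, 8d2381c, a5e120e, b28f840}.
Ancestors of e28550b: {17a8bc7, 44002ff, 726aef0, b28f840, b947cb0, c5e26fd, e28550b}.
Common ancestors: {17a8bc7, b28f840}.
Among these, 17a8bc7 is not an ancestor of any other common ancestor — it is the merge base.

17a8bc7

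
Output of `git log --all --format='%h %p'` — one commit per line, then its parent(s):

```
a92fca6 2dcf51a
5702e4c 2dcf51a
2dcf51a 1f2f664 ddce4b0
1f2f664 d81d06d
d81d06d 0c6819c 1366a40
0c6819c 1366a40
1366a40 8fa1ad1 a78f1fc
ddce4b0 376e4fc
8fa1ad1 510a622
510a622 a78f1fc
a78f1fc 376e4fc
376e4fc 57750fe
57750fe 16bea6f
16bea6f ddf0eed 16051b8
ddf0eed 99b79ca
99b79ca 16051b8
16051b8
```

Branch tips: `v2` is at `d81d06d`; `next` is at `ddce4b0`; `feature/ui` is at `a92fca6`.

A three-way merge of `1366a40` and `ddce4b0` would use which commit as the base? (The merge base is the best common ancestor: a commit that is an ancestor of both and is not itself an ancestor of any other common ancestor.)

376e4fc

Ancestors of 1366a40: {1366a40, 16051b8, 16bea6f, 376e4fc, 510a622, 57750fe, 8fa1ad1, 99b79ca, a78f1fc, ddf0eed}.
Ancestors of ddce4b0: {16051b8, 16bea6f, 376e4fc, 57750fe, 99b79ca, ddce4b0, ddf0eed}.
Common ancestors: {16051b8, 16bea6f, 376e4fc, 57750fe, 99b79ca, ddf0eed}.
Among these, 376e4fc is not an ancestor of any other common ancestor — it is the merge base.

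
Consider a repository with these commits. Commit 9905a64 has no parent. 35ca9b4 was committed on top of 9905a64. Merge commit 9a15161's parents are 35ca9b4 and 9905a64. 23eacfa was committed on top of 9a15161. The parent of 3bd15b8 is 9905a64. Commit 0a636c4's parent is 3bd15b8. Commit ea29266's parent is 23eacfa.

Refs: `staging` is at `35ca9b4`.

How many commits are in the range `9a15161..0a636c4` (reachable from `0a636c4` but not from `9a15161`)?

Reachable from 0a636c4: {0a636c4, 3bd15b8, 9905a64}.
Reachable from 9a15161: {35ca9b4, 9905a64, 9a15161}.
In 0a636c4's history but not 9a15161's: {0a636c4, 3bd15b8} — 2 commits.

2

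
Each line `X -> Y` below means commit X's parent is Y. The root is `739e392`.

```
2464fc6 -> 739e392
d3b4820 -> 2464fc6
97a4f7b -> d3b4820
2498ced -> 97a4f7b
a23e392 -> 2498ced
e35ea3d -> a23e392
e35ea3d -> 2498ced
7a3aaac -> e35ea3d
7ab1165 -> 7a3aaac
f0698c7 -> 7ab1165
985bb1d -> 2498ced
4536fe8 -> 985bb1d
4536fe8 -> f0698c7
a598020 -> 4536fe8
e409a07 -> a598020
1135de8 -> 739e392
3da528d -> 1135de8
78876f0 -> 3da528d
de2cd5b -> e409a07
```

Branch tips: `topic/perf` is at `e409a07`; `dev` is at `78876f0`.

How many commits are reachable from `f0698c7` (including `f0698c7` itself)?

10

Walking parent pointers from f0698c7: reachable set = {2464fc6, 2498ced, 739e392, 7a3aaac, 7ab1165, 97a4f7b, a23e392, d3b4820, e35ea3d, f0698c7}.
That is 10 commits.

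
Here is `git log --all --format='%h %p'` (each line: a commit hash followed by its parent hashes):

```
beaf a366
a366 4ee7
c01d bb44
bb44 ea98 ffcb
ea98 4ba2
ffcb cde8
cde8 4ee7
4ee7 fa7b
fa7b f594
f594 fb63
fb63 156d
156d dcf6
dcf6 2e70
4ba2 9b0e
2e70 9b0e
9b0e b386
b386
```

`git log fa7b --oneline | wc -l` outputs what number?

8

Walking parent pointers from fa7b: reachable set = {156d, 2e70, 9b0e, b386, dcf6, f594, fa7b, fb63}.
That is 8 commits.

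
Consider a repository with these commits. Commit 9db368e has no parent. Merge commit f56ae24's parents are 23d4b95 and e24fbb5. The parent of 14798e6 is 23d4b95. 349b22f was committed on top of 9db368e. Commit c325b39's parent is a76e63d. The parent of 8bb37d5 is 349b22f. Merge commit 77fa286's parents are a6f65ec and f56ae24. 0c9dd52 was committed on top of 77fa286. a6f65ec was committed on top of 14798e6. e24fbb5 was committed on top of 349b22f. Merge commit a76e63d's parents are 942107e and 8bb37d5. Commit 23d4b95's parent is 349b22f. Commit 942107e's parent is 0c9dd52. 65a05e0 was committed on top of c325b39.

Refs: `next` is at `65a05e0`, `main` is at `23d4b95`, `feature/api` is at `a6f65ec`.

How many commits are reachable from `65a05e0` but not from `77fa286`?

6

Reachable from 65a05e0: {0c9dd52, 14798e6, 23d4b95, 349b22f, 65a05e0, 77fa286, 8bb37d5, 942107e, 9db368e, a6f65ec, a76e63d, c325b39, e24fbb5, f56ae24}.
Reachable from 77fa286: {14798e6, 23d4b95, 349b22f, 77fa286, 9db368e, a6f65ec, e24fbb5, f56ae24}.
In 65a05e0's history but not 77fa286's: {0c9dd52, 65a05e0, 8bb37d5, 942107e, a76e63d, c325b39} — 6 commits.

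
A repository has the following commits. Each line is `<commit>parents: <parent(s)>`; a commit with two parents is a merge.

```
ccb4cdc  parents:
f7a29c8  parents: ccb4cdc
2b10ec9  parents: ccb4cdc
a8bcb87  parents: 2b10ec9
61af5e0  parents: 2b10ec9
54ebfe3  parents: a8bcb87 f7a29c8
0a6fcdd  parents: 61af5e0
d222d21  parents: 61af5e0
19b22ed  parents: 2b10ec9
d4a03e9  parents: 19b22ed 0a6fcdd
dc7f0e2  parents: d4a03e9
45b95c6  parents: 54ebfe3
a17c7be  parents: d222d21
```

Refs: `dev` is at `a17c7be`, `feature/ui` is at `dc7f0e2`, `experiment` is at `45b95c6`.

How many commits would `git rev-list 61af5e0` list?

Walking parent pointers from 61af5e0: reachable set = {2b10ec9, 61af5e0, ccb4cdc}.
That is 3 commits.

3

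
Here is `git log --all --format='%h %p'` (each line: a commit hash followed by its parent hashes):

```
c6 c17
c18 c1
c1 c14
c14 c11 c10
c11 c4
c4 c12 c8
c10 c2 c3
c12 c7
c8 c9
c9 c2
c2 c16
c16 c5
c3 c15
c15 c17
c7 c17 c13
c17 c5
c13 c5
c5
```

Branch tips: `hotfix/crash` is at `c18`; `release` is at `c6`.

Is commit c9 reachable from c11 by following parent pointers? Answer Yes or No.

Ancestors of c11 (commits reachable by following parents): {c11, c12, c13, c16, c17, c2, c4, c5, c7, c8, c9}.
c9 is in that set, so it is an ancestor of c11.

Yes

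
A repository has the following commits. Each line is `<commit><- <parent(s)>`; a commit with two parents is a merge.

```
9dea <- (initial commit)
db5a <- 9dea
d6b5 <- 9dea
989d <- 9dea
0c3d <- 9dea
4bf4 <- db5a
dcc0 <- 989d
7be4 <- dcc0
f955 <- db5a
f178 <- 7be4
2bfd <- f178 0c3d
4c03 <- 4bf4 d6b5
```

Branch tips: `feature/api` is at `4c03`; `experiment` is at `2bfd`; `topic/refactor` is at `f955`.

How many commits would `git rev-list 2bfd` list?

7

Walking parent pointers from 2bfd: reachable set = {0c3d, 2bfd, 7be4, 989d, 9dea, dcc0, f178}.
That is 7 commits.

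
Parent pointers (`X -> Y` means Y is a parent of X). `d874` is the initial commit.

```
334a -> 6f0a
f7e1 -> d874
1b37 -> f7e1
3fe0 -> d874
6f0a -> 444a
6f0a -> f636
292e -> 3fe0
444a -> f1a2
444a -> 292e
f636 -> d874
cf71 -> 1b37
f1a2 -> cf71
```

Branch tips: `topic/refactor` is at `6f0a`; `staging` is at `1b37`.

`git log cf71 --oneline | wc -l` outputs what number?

Walking parent pointers from cf71: reachable set = {1b37, cf71, d874, f7e1}.
That is 4 commits.

4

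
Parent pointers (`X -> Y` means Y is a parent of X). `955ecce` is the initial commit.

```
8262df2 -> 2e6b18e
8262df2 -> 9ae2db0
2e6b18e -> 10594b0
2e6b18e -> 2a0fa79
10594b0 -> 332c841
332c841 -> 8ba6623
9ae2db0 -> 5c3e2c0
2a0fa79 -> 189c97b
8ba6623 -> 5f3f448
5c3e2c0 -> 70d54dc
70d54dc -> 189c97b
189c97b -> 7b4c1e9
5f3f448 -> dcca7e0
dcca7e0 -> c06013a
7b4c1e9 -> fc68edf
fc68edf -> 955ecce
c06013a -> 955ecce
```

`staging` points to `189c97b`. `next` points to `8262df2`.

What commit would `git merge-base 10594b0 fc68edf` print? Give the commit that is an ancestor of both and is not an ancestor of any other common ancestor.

955ecce

Ancestors of 10594b0: {10594b0, 332c841, 5f3f448, 8ba6623, 955ecce, c06013a, dcca7e0}.
Ancestors of fc68edf: {955ecce, fc68edf}.
Common ancestors: {955ecce}.
The only common ancestor is 955ecce, so it is the merge base.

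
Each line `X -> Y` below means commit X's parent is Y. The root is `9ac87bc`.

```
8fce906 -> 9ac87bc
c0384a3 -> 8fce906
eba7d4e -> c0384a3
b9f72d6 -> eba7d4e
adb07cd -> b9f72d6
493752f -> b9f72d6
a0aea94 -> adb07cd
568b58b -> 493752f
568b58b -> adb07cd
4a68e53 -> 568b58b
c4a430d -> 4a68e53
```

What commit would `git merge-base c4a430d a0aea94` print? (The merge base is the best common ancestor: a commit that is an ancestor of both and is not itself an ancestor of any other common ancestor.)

adb07cd

Ancestors of c4a430d: {493752f, 4a68e53, 568b58b, 8fce906, 9ac87bc, adb07cd, b9f72d6, c0384a3, c4a430d, eba7d4e}.
Ancestors of a0aea94: {8fce906, 9ac87bc, a0aea94, adb07cd, b9f72d6, c0384a3, eba7d4e}.
Common ancestors: {8fce906, 9ac87bc, adb07cd, b9f72d6, c0384a3, eba7d4e}.
Among these, adb07cd is not an ancestor of any other common ancestor — it is the merge base.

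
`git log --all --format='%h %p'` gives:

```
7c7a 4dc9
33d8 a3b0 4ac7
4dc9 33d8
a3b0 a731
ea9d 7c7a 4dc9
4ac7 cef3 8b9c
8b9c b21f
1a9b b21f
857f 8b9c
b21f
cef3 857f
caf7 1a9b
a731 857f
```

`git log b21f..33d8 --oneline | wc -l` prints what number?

Reachable from 33d8: {33d8, 4ac7, 857f, 8b9c, a3b0, a731, b21f, cef3}.
Reachable from b21f: {b21f}.
In 33d8's history but not b21f's: {33d8, 4ac7, 857f, 8b9c, a3b0, a731, cef3} — 7 commits.

7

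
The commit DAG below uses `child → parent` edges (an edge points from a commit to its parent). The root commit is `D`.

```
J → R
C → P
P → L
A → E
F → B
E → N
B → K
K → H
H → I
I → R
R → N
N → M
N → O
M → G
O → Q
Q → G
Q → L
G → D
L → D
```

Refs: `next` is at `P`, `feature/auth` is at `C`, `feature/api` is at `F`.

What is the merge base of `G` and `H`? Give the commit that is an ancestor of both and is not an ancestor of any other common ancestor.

G

Ancestors of G: {D, G}.
Ancestors of H: {D, G, H, I, L, M, N, O, Q, R}.
Common ancestors: {D, G}.
Among these, G is not an ancestor of any other common ancestor — it is the merge base.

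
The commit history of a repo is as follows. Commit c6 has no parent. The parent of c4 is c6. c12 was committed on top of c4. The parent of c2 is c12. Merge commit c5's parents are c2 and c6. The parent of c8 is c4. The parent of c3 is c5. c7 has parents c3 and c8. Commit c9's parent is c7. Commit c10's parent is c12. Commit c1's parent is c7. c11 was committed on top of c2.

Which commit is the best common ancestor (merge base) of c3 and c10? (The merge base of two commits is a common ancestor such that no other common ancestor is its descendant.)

c12

Ancestors of c3: {c12, c2, c3, c4, c5, c6}.
Ancestors of c10: {c10, c12, c4, c6}.
Common ancestors: {c12, c4, c6}.
Among these, c12 is not an ancestor of any other common ancestor — it is the merge base.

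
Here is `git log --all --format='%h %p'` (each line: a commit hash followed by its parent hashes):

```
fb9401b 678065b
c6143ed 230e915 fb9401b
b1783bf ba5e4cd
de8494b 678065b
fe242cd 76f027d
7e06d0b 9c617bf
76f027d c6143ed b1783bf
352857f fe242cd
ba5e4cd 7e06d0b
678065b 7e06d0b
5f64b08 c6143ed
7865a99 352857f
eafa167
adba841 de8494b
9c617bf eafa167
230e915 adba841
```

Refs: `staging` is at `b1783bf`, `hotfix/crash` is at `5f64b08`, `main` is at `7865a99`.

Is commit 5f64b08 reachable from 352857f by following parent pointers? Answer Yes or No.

No

Ancestors of 352857f: {230e915, 352857f, 678065b, 76f027d, 7e06d0b, 9c617bf, adba841, b1783bf, ba5e4cd, c6143ed, de8494b, eafa167, fb9401b, fe242cd}.
5f64b08 is not in that set, so it is not an ancestor of 352857f.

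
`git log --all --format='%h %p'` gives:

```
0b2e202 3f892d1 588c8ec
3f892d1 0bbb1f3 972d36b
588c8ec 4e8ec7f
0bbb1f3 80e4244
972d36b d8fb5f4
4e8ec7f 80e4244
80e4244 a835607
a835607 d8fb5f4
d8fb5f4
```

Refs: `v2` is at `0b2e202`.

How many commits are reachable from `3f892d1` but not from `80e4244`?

Reachable from 3f892d1: {0bbb1f3, 3f892d1, 80e4244, 972d36b, a835607, d8fb5f4}.
Reachable from 80e4244: {80e4244, a835607, d8fb5f4}.
In 3f892d1's history but not 80e4244's: {0bbb1f3, 3f892d1, 972d36b} — 3 commits.

3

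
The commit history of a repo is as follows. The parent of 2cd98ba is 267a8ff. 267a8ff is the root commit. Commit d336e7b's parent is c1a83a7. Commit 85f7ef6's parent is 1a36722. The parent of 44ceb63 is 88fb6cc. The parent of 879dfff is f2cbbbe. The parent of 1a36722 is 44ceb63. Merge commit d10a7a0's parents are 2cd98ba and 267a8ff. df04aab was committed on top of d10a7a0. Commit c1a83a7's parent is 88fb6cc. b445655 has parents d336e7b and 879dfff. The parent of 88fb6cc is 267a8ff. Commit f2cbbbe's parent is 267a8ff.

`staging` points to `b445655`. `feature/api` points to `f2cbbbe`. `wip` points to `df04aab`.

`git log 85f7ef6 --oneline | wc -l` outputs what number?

5

Walking parent pointers from 85f7ef6: reachable set = {1a36722, 267a8ff, 44ceb63, 85f7ef6, 88fb6cc}.
That is 5 commits.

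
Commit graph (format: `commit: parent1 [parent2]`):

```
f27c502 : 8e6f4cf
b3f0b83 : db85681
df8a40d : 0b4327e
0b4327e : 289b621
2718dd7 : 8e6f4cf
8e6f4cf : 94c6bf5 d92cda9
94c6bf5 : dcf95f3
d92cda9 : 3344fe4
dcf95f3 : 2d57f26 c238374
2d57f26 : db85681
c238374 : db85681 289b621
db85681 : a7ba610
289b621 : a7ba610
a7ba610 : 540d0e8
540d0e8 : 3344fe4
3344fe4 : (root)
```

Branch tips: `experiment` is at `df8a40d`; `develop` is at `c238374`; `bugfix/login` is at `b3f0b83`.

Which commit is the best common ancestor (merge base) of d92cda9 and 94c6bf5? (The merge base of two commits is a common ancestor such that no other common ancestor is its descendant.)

Ancestors of d92cda9: {3344fe4, d92cda9}.
Ancestors of 94c6bf5: {289b621, 2d57f26, 3344fe4, 540d0e8, 94c6bf5, a7ba610, c238374, db85681, dcf95f3}.
Common ancestors: {3344fe4}.
The only common ancestor is 3344fe4, so it is the merge base.

3344fe4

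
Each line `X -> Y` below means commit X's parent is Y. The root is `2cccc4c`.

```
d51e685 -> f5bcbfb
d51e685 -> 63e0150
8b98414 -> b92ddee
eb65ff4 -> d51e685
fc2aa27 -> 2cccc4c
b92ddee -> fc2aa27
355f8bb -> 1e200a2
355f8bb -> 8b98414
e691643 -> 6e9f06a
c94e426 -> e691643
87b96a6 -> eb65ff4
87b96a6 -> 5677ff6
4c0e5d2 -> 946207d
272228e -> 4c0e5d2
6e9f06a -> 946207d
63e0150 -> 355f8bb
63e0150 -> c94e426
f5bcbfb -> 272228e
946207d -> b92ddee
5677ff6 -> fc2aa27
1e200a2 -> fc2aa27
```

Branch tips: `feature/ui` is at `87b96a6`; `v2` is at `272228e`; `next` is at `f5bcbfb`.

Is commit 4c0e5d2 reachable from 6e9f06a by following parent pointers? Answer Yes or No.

No

Ancestors of 6e9f06a: {2cccc4c, 6e9f06a, 946207d, b92ddee, fc2aa27}.
4c0e5d2 is not in that set, so it is not an ancestor of 6e9f06a.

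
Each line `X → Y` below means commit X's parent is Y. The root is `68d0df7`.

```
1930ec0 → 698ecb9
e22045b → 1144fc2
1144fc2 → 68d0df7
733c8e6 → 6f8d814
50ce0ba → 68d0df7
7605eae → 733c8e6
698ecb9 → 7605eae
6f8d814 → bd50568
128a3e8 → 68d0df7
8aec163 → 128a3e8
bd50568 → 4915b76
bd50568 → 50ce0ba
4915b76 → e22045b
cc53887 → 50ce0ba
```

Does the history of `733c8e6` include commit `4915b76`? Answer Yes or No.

Yes

Ancestors of 733c8e6 (commits reachable by following parents): {1144fc2, 4915b76, 50ce0ba, 68d0df7, 6f8d814, 733c8e6, bd50568, e22045b}.
4915b76 is in that set, so it is an ancestor of 733c8e6.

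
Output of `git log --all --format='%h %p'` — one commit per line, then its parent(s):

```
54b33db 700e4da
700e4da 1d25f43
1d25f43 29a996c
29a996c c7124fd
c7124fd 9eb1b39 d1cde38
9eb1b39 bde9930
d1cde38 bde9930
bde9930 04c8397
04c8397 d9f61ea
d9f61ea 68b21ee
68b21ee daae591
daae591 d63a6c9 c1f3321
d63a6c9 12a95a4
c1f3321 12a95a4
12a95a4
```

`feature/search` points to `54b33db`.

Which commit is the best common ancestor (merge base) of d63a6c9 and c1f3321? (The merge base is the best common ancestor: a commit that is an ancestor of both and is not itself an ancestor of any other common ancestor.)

12a95a4

Ancestors of d63a6c9: {12a95a4, d63a6c9}.
Ancestors of c1f3321: {12a95a4, c1f3321}.
Common ancestors: {12a95a4}.
The only common ancestor is 12a95a4, so it is the merge base.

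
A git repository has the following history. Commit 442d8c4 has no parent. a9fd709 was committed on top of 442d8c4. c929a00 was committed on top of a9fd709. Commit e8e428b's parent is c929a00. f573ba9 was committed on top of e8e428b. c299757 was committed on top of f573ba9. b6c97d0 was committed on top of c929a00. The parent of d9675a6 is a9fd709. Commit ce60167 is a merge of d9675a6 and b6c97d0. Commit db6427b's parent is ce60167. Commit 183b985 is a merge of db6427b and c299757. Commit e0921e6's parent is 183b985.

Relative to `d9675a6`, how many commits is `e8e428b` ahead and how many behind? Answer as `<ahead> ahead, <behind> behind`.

Reachable from e8e428b: {442d8c4, a9fd709, c929a00, e8e428b}.
Reachable from d9675a6: {442d8c4, a9fd709, d9675a6}.
Only in e8e428b's history (ahead): {c929a00, e8e428b} — 2.
Only in d9675a6's history (behind): {d9675a6} — 1.

2 ahead, 1 behind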